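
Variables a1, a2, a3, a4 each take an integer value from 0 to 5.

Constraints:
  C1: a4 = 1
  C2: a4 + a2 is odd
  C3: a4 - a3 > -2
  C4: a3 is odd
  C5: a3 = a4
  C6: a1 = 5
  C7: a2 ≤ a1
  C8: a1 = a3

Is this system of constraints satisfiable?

Constraint 6 fixes a1 = 5 and constraint 1 fixes a4 = 1. Constraints 5 and 8 give a1 = a3 = a4, so a1 = a4. But 5 ≠ 1 — contradiction.

Unsatisfiable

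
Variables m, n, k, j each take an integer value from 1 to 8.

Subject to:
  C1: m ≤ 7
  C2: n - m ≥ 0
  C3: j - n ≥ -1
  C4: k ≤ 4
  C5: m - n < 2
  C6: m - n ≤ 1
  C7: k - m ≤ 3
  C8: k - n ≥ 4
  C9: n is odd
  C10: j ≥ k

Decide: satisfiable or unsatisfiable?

Constraints 2, 7, and 8 give n − m ≥ 0, m − k ≥ -3, k − n ≥ 4.
Adding all 3 inequalities: the left sides telescope to 0, and the right sides sum to 0 + (-3) + 4 = 1. So 0 ≥ 1, which is false.

Unsatisfiable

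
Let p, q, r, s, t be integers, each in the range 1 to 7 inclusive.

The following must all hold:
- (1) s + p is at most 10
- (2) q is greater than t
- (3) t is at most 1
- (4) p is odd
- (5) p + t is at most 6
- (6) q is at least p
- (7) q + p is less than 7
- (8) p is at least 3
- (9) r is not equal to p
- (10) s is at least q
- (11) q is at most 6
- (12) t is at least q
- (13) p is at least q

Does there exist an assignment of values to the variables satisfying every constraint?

From constraints 6 and 8: q ≥ p and p ≥ 3, so q ≥ 3. From constraints 3 and 12: q ≤ t and t ≤ 1, so q ≤ 1. But 1 < 3, so no value of q works.

Unsatisfiable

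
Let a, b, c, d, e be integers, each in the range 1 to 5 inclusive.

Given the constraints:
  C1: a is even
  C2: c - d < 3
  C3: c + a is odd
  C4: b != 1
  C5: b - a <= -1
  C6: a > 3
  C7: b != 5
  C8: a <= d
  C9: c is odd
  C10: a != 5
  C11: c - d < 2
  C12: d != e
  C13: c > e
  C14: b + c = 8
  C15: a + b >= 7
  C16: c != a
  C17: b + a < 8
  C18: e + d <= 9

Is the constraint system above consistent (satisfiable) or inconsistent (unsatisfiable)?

The assignment a = 4, b = 3, c = 5, d = 5, e = 3 works:
  constraint 2 holds since c - d = 0.
  constraint 5 holds since b - a = -1.
The rest check out directly.

Satisfiable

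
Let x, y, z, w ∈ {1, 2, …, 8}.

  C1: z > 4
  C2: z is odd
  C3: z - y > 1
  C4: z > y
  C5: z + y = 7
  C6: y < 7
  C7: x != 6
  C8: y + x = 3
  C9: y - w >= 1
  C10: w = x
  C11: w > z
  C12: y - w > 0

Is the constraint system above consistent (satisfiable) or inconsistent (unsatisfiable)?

Unsatisfiable

Constraints 4, 11, and 12 give w < y, y < z, z < w. Chaining: w < y < z < w, which forces w < w — impossible.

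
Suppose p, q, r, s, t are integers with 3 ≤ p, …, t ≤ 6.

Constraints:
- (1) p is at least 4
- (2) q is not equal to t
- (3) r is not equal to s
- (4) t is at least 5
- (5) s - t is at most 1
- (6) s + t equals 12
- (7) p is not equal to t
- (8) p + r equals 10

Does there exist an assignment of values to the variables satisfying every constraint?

Satisfiable

Take p = 5, q = 5, r = 5, s = 6, t = 6. Then constraint 5: s - t = 0; constraint 6: s + t = 12; constraint 8: p + r = 10, and every other listed constraint is also met.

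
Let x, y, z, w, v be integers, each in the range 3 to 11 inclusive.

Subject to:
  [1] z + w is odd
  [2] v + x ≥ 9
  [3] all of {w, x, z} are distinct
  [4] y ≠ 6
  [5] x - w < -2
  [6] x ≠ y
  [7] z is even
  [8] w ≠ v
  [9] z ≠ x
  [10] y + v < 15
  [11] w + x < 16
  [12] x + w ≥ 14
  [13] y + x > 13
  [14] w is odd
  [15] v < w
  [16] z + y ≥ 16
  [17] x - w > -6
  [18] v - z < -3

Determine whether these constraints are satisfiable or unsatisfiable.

Satisfiable

Try x = 6, y = 8, z = 10, w = 9, v = 4.
Check constraint 2: v + x = 10; constraint 5: x - w = -3; constraint 10: y + v = 12. The remaining constraints are straightforward to verify.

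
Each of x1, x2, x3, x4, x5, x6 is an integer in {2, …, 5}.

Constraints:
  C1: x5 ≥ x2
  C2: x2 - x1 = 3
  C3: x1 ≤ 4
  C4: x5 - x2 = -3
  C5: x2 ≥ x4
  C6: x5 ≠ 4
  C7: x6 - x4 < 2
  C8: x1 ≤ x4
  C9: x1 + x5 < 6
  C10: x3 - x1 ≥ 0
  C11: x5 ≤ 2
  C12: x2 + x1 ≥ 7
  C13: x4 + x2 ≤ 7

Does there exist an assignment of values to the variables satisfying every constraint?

From constraints 1 and 11: x2 ≤ x5 ≤ 2. From constraint 3: x1 ≤ 4. Hence x2 + x1 ≤ 6. But constraint 12 requires x2 + x1 ≥ 7, and 7 > 6. Contradiction.

Unsatisfiable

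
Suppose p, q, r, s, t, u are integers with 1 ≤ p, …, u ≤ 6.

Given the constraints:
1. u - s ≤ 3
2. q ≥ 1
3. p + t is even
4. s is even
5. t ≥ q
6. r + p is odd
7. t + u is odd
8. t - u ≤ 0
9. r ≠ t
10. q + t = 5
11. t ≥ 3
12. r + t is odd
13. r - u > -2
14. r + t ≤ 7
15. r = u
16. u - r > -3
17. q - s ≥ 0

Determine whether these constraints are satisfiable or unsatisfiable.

Satisfiable

The assignment p = 3, q = 2, r = 4, s = 2, t = 3, u = 4 works:
  constraint 1 holds since u - s = 2.
  constraint 8 holds since t - u = -1.
  constraint 10 holds since q + t = 5.
The rest check out directly.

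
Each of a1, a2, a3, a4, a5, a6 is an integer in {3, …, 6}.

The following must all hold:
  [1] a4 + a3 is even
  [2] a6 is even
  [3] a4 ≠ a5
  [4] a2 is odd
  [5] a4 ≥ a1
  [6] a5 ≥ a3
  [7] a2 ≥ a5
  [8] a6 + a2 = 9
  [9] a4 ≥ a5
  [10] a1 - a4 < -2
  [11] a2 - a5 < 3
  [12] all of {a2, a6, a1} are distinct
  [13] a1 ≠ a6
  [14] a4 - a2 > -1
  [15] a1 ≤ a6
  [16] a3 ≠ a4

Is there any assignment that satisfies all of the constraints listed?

Satisfiable

One satisfying assignment is a1 = 3, a2 = 5, a3 = 4, a4 = 6, a5 = 4, a6 = 4.
For the less obvious constraints — constraint 8: a6 + a2 = 9; constraint 10: a1 - a4 = -3 — and the others hold by inspection.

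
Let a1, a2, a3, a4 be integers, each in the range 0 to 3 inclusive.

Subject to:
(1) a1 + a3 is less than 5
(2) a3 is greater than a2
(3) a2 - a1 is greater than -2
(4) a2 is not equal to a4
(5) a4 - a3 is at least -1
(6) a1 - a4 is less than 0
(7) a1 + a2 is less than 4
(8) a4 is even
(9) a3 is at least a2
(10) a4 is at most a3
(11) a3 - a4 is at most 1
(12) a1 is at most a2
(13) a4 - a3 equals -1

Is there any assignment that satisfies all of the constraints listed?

Setting (a1, a2, a3, a4) = (1, 1, 3, 2) satisfies everything: constraint 1: a1 + a3 = 4; constraint 3: a2 - a1 = 0, and the others follow.

Satisfiable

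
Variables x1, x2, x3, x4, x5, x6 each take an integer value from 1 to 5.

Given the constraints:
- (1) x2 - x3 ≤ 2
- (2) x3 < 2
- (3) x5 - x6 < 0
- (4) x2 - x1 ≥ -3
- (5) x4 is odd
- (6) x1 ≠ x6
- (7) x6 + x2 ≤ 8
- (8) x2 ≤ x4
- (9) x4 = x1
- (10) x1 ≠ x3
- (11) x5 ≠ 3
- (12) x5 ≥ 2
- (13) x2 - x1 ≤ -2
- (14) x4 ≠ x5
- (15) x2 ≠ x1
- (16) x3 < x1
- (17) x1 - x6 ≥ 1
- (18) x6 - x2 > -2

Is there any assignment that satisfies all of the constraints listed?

One satisfying assignment is x1 = 5, x2 = 2, x3 = 1, x4 = 5, x5 = 2, x6 = 3.
For the less obvious constraints — constraint 1: x2 - x3 = 1; constraint 3: x5 - x6 = -1; constraint 4: x2 - x1 = -3 — and the others hold by inspection.

Satisfiable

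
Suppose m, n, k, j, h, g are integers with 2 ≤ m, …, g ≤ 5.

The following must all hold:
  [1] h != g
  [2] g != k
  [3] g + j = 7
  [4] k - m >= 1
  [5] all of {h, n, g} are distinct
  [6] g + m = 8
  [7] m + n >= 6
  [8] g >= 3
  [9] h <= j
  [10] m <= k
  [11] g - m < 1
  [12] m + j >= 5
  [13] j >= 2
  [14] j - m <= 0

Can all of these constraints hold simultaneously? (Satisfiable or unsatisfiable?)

Satisfiable

Try m = 4, n = 3, k = 5, j = 3, h = 2, g = 4.
Check constraint 3: g + j = 7; constraint 4: k - m = 1; constraint 6: g + m = 8. The remaining constraints are straightforward to verify.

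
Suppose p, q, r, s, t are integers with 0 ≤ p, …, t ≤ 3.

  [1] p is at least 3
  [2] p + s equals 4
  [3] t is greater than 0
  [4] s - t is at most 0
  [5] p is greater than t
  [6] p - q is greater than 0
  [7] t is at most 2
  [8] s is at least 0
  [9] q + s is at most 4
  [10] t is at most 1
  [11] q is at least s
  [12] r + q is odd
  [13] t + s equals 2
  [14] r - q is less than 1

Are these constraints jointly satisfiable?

One satisfying assignment is p = 3, q = 1, r = 0, s = 1, t = 1.
For the less obvious constraints — constraint 2: p + s = 4; constraint 4: s - t = 0; constraint 6: p - q = 2 — and the others hold by inspection.

Satisfiable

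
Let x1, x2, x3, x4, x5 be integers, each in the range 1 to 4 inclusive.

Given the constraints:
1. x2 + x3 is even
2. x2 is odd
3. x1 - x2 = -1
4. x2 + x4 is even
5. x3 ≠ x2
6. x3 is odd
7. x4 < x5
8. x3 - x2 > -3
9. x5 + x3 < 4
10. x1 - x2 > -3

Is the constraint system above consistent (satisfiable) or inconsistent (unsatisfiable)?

Satisfiable

Take x1 = 2, x2 = 3, x3 = 1, x4 = 1, x5 = 2. Then constraint 3: x1 - x2 = -1; constraint 8: x3 - x2 = -2, and every other listed constraint is also met.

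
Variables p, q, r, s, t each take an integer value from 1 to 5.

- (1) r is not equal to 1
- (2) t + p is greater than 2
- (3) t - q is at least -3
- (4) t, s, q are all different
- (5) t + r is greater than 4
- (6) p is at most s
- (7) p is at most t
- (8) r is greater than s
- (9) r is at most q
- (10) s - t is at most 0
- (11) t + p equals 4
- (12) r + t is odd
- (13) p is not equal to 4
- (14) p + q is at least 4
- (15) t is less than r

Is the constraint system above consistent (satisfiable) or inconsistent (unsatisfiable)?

Satisfiable

Take p = 1, q = 4, r = 4, s = 1, t = 3. Then constraint 2: t + p = 4; constraint 3: t - q = -1, and every other listed constraint is also met.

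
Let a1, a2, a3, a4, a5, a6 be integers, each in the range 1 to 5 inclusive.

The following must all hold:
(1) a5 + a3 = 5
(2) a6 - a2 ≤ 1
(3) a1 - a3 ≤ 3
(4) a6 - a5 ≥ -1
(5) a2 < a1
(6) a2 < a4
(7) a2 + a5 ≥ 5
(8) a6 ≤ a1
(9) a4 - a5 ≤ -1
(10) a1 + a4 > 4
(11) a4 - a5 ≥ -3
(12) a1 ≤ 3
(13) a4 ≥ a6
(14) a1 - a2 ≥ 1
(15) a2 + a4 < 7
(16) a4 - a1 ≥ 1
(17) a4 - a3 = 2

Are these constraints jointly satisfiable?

Constraints 2, 4, 9, 14, and 16 give a4 − a1 ≥ 1, a1 − a2 ≥ 1, a2 − a6 ≥ -1, a6 − a5 ≥ -1, a5 − a4 ≥ 1.
Adding all 5 inequalities: the left sides telescope to 0, and the right sides sum to 1 + 1 + (-1) + (-1) + 1 = 1. So 0 ≥ 1, which is false.

Unsatisfiable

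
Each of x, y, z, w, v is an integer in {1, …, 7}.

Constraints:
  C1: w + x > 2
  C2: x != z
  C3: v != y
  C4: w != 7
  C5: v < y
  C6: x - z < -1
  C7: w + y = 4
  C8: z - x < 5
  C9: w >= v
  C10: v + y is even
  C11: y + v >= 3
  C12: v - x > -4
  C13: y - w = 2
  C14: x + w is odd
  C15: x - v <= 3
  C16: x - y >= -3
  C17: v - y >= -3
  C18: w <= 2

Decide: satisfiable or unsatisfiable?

Satisfiable

Try x = 2, y = 3, z = 4, w = 1, v = 1.
Check constraint 1: w + x = 3; constraint 6: x - z = -2. The remaining constraints are straightforward to verify.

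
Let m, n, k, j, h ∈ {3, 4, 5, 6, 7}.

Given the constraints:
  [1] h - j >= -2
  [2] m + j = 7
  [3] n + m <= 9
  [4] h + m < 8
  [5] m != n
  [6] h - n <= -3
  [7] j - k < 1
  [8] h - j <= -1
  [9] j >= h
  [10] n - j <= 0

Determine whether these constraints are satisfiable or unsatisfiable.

Constraints 1, 6, and 10 give n − h ≥ 3, h − j ≥ -2, j − n ≥ 0.
Adding all 3 inequalities: the left sides telescope to 0, and the right sides sum to 3 + (-2) + 0 = 1. So 0 ≥ 1, which is false.

Unsatisfiable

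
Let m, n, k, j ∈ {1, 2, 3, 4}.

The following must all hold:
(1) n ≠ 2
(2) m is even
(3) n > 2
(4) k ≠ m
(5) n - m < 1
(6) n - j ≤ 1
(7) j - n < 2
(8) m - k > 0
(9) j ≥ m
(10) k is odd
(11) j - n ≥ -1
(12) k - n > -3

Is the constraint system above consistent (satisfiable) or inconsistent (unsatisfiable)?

One satisfying assignment is m = 4, n = 3, k = 3, j = 4.
For the less obvious constraints — constraint 5: n - m = -1; constraint 6: n - j = -1 — and the others hold by inspection.

Satisfiable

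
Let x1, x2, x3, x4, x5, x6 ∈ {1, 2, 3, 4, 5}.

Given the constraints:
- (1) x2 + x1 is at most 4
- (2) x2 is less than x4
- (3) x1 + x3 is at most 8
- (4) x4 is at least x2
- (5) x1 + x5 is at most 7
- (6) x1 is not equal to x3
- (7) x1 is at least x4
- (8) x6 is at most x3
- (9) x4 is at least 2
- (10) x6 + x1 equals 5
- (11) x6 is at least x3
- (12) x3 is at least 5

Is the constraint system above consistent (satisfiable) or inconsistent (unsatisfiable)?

Unsatisfiable

From constraints 11 and 12: x6 ≥ x3 ≥ 5. From constraints 7 and 9: x1 ≥ x4 ≥ 2. Hence x6 + x1 ≥ 7. But constraint 10 requires x6 + x1 = 5, and 5 < 7. Contradiction.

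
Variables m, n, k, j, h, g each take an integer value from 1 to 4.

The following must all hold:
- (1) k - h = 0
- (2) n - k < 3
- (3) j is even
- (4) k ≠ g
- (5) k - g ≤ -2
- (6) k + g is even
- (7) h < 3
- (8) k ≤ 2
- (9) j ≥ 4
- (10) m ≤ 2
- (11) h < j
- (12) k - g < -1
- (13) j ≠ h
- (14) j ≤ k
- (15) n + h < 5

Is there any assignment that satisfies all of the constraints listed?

Unsatisfiable

From constraint 9: j ≥ 4. From constraints 8 and 14: j ≤ k and k ≤ 2, so j ≤ 2. But 2 < 4, so no value of j works.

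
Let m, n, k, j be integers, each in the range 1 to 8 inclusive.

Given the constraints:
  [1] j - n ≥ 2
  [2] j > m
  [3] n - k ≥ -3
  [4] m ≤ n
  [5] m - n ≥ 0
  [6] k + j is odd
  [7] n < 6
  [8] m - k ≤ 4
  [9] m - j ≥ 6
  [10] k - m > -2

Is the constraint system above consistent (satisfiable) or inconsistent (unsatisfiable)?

Constraints 1, 3, 8, and 9 give n − k ≥ -3, k − m ≥ -4, m − j ≥ 6, j − n ≥ 2.
Adding all 4 inequalities: the left sides telescope to 0, and the right sides sum to (-3) + (-4) + 6 + 2 = 1. So 0 ≥ 1, which is false.

Unsatisfiable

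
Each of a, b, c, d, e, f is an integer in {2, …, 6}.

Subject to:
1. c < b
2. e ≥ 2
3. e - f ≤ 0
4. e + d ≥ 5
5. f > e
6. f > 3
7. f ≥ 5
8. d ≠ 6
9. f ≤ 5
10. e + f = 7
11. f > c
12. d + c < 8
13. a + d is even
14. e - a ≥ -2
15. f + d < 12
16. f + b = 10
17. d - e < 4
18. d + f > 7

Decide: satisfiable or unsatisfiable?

Satisfiable

Take a = 2, b = 5, c = 2, d = 4, e = 2, f = 5. Then constraint 3: e - f = -3; constraint 4: e + d = 6; constraint 10: e + f = 7, and every other listed constraint is also met.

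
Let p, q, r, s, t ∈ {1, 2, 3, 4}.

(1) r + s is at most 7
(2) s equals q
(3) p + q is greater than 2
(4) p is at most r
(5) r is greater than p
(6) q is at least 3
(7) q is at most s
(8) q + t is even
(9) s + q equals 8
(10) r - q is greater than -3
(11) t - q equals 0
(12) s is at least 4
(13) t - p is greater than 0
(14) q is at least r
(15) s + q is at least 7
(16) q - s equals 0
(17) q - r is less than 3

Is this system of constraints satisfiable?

Satisfiable

Take p = 1, q = 4, r = 2, s = 4, t = 4. Then constraint 1: r + s = 6; constraint 3: p + q = 5; constraint 9: s + q = 8, and every other listed constraint is also met.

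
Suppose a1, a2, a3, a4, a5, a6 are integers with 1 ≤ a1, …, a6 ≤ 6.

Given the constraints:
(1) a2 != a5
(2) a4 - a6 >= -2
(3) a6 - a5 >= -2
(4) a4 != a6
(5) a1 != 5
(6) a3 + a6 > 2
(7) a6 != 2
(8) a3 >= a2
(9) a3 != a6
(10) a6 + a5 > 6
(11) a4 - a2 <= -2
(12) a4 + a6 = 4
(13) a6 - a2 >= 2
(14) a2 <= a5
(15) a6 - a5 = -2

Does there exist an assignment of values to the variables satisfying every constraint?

Unsatisfiable

Constraints 2, 11, and 13 give a6 − a2 ≥ 2, a2 − a4 ≥ 2, a4 − a6 ≥ -2.
Adding all 3 inequalities: the left sides telescope to 0, and the right sides sum to 2 + 2 + (-2) = 2. So 0 ≥ 2, which is false.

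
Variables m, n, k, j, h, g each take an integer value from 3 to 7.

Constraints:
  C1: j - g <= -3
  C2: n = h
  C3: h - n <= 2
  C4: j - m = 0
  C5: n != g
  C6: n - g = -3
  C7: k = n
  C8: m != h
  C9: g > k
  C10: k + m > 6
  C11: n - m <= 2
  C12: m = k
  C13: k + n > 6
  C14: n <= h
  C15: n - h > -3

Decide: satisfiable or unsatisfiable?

Unsatisfiable

From constraints 2, 7, and 12, m = k = n = h, so m = h. But constraint 8 says m ≠ h. Contradiction.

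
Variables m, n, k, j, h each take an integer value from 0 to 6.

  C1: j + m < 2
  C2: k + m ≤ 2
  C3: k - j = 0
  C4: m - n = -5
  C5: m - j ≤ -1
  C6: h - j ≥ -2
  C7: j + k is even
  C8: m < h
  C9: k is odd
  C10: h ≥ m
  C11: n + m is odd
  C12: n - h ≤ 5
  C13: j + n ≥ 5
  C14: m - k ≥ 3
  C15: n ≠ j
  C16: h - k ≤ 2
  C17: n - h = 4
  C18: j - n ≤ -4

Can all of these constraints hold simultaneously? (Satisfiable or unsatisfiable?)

Unsatisfiable

Constraints 5, 12, 14, 16, and 18 give h − n ≥ -5, n − j ≥ 4, j − m ≥ 1, m − k ≥ 3, k − h ≥ -2.
Adding all 5 inequalities: the left sides telescope to 0, and the right sides sum to (-5) + 4 + 1 + 3 + (-2) = 1. So 0 ≥ 1, which is false.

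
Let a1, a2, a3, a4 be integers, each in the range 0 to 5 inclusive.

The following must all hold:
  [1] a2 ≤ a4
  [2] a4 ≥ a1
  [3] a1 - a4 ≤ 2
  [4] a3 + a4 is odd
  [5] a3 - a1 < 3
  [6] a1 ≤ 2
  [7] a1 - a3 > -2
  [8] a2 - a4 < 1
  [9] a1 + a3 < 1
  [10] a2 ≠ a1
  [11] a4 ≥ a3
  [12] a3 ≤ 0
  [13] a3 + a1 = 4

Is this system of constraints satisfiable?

From constraint 12: a3 ≤ 0. From constraint 6: a1 ≤ 2. Hence a3 + a1 ≤ 2. But constraint 13 requires a3 + a1 = 4, and 4 > 2. Contradiction.

Unsatisfiable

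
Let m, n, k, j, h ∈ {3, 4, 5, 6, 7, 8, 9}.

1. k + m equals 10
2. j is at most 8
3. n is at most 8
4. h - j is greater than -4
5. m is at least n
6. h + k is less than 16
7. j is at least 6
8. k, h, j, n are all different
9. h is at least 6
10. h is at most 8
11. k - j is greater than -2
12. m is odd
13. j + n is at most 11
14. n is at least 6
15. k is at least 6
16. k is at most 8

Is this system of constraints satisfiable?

Constraints 2, 3, 7, 9, 10, 14, 15, and 16 confine each of k, h, j, n to the 3 values {6, …, 8}.
Constraint 8 requires all 4 of them to be distinct, but only 3 values are available — impossible by the pigeonhole principle.

Unsatisfiable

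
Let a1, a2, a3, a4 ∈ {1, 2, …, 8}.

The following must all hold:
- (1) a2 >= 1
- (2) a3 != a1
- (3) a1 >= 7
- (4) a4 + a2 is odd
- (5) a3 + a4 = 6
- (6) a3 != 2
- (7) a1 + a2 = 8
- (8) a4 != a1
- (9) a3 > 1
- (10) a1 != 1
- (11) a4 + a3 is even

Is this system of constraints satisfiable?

One satisfying assignment is a1 = 7, a2 = 1, a3 = 4, a4 = 2.
For the less obvious constraints — constraint 4: a4 + a2 = 3 is odd; constraint 5: a3 + a4 = 6; constraint 7: a1 + a2 = 8 — and the others hold by inspection.

Satisfiable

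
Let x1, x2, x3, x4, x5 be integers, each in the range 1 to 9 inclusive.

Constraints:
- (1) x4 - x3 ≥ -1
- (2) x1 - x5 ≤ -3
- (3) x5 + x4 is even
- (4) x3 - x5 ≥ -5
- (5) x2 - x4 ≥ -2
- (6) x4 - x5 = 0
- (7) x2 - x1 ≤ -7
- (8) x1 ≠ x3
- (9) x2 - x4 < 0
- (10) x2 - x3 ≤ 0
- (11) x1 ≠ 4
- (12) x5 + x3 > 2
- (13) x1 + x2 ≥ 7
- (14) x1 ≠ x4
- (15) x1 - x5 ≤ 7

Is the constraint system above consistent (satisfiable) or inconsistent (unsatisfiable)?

Unsatisfiable

Constraints 1, 2, 4, 5, and 7 give x3 − x5 ≥ -5, x5 − x1 ≥ 3, x1 − x2 ≥ 7, x2 − x4 ≥ -2, x4 − x3 ≥ -1.
Adding all 5 inequalities: the left sides telescope to 0, and the right sides sum to (-5) + 3 + 7 + (-2) + (-1) = 2. So 0 ≥ 2, which is false.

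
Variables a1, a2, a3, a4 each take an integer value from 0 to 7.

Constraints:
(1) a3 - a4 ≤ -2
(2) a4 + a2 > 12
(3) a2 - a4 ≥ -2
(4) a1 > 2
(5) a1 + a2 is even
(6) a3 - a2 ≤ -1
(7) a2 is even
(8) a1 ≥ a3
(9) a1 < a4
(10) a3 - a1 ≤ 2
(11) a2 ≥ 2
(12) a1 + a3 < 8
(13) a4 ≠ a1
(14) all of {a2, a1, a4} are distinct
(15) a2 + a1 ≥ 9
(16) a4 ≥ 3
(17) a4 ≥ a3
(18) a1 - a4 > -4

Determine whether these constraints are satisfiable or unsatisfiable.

Take a1 = 4, a2 = 6, a3 = 3, a4 = 7. Then constraint 1: a3 - a4 = -4; constraint 2: a4 + a2 = 13; constraint 3: a2 - a4 = -1, and every other listed constraint is also met.

Satisfiable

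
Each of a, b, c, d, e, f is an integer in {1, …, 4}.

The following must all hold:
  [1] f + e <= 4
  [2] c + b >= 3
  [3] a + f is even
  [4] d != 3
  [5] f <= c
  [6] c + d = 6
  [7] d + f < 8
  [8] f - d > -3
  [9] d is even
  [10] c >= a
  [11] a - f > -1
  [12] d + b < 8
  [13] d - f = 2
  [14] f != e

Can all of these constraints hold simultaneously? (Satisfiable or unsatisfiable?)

Satisfiable

Take a = 2, b = 1, c = 2, d = 4, e = 1, f = 2. Then constraint 1: f + e = 3; constraint 2: c + b = 3; constraint 6: c + d = 6, and every other listed constraint is also met.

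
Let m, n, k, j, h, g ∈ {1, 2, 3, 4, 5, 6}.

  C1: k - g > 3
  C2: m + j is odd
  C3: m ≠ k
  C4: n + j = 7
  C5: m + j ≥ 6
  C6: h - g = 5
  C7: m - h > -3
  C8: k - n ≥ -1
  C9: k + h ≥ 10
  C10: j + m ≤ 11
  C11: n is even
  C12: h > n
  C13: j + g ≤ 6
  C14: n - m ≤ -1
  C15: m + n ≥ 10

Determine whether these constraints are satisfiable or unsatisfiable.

Try m = 6, n = 4, k = 5, j = 3, h = 6, g = 1.
Check constraint 1: k - g = 4; constraint 4: n + j = 7; constraint 5: m + j = 9. The remaining constraints are straightforward to verify.

Satisfiable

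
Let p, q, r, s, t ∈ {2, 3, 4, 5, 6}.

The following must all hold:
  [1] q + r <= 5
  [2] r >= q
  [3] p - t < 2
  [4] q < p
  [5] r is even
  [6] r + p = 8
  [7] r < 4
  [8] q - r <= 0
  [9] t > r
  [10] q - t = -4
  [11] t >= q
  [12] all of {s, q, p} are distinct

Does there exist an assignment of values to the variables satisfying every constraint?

One satisfying assignment is p = 6, q = 2, r = 2, s = 3, t = 6.
For the less obvious constraints — constraint 1: q + r = 4; constraint 3: p - t = 0; constraint 6: r + p = 8 — and the others hold by inspection.

Satisfiable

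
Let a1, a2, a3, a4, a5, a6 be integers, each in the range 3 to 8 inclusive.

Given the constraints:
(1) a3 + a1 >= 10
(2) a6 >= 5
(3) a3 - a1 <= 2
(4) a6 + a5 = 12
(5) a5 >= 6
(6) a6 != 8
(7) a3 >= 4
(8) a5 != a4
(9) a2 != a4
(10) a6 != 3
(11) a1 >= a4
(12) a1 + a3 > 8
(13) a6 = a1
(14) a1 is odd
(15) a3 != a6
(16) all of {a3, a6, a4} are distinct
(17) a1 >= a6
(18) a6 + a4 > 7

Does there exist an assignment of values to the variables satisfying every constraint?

Take a1 = 5, a2 = 7, a3 = 6, a4 = 4, a5 = 7, a6 = 5. Then constraint 1: a3 + a1 = 11; constraint 3: a3 - a1 = 1; constraint 4: a6 + a5 = 12, and every other listed constraint is also met.

Satisfiable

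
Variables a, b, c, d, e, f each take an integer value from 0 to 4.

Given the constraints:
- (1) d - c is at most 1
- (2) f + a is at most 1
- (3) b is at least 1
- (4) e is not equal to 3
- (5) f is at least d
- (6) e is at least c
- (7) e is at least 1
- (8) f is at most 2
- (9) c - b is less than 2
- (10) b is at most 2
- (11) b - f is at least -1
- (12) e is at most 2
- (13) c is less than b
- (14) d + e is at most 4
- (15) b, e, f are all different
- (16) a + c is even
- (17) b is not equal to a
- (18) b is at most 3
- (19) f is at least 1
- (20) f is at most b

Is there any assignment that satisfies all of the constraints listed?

Constraints 3, 7, 8, 10, 12, and 19 confine each of b, e, f to the 2 values {1, 2}.
Constraint 15 requires all 3 of them to be distinct, but only 2 values are available — impossible by the pigeonhole principle.

Unsatisfiable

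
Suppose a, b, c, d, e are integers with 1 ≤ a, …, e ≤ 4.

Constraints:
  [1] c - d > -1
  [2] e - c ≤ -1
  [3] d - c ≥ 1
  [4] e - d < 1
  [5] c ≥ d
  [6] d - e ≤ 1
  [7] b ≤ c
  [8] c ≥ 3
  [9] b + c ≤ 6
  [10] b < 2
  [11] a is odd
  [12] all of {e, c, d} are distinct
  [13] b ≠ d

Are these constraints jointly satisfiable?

Unsatisfiable

Constraints 2, 3, and 6 give c − e ≥ 1, e − d ≥ -1, d − c ≥ 1.
Adding all 3 inequalities: the left sides telescope to 0, and the right sides sum to 1 + (-1) + 1 = 1. So 0 ≥ 1, which is false.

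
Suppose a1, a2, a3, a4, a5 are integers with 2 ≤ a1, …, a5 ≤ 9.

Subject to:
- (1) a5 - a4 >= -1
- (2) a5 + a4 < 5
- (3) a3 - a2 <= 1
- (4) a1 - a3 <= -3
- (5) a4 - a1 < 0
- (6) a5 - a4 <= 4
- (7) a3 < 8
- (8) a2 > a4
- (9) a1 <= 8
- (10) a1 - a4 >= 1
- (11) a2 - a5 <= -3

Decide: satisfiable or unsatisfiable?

Constraints 3, 4, 6, 10, and 11 give a5 − a2 ≥ 3, a2 − a3 ≥ -1, a3 − a1 ≥ 3, a1 − a4 ≥ 1, a4 − a5 ≥ -4.
Adding all 5 inequalities: the left sides telescope to 0, and the right sides sum to 3 + (-1) + 3 + 1 + (-4) = 2. So 0 ≥ 2, which is false.

Unsatisfiable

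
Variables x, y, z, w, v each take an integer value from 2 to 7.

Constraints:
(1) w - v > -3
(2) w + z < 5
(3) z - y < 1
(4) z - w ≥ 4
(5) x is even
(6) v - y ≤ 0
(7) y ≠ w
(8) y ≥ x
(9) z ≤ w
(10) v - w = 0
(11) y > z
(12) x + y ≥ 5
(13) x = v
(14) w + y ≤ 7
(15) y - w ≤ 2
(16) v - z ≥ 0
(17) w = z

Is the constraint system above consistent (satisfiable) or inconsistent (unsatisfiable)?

Constraints 4, 6, 15, and 16 give y − v ≥ 0, v − z ≥ 0, z − w ≥ 4, w − y ≥ -2.
Adding all 4 inequalities: the left sides telescope to 0, and the right sides sum to 0 + 0 + 4 + (-2) = 2. So 0 ≥ 2, which is false.

Unsatisfiable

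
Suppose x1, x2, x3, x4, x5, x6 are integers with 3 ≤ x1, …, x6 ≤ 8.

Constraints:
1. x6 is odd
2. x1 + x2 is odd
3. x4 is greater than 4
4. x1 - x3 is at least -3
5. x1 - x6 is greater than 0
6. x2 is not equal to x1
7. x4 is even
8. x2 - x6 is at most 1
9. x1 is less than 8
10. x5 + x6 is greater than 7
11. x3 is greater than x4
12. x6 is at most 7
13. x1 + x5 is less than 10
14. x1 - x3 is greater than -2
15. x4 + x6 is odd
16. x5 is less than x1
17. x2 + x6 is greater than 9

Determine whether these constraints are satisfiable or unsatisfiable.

Satisfiable

Take x1 = 6, x2 = 5, x3 = 7, x4 = 6, x5 = 3, x6 = 5. Then constraint 4: x1 - x3 = -1; constraint 5: x1 - x6 = 1, and every other listed constraint is also met.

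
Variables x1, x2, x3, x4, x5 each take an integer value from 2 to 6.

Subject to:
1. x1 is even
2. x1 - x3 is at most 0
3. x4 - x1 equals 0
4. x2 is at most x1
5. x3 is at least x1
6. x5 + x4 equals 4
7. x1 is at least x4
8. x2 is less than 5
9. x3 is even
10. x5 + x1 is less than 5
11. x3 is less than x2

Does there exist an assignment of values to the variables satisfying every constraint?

Constraints 4, 5, and 11 give x3 < x2, x2 ≤ x1, x1 ≤ x3. Chaining: x3 < x2 ≤ x1 ≤ x3, which forces x3 < x3 — impossible.

Unsatisfiable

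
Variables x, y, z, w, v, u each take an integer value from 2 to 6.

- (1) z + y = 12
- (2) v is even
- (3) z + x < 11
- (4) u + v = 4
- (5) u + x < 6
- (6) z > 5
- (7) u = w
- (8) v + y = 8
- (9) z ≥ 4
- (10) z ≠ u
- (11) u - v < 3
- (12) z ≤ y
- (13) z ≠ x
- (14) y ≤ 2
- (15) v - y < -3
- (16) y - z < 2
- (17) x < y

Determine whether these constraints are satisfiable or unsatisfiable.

Unsatisfiable

From constraint 6: z ≥ 6. From constraints 12 and 14: z ≤ y and y ≤ 2, so z ≤ 2. But 2 < 6, so no value of z works.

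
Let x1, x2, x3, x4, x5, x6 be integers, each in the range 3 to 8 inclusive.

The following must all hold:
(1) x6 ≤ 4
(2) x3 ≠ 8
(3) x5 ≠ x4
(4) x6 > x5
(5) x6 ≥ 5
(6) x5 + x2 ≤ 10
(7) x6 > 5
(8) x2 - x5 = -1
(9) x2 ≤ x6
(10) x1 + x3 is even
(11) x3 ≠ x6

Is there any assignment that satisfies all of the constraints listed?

Unsatisfiable

From constraint 7: x6 ≥ 6. From constraint 1: x6 ≤ 4. But 4 < 6, so no value of x6 works.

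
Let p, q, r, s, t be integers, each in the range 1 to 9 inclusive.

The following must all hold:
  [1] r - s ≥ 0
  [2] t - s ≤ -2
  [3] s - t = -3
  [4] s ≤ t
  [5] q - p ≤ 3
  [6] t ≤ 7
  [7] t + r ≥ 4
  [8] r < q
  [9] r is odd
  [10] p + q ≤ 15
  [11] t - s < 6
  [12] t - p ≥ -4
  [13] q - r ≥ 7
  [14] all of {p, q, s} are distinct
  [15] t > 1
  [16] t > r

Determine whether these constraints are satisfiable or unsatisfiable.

Unsatisfiable

Constraints 1, 2, 5, 12, and 13 give s − t ≥ 2, t − p ≥ -4, p − q ≥ -3, q − r ≥ 7, r − s ≥ 0.
Adding all 5 inequalities: the left sides telescope to 0, and the right sides sum to 2 + (-4) + (-3) + 7 + 0 = 2. So 0 ≥ 2, which is false.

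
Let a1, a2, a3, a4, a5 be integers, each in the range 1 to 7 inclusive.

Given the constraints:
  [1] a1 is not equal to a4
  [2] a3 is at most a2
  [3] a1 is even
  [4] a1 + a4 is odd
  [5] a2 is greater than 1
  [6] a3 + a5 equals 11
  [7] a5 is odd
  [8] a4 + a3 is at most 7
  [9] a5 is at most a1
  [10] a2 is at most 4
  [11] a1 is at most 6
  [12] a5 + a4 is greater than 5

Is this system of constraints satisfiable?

Unsatisfiable

From constraints 2 and 10: a3 ≤ a2 ≤ 4. From constraints 9 and 11: a5 ≤ a1 ≤ 6. Hence a3 + a5 ≤ 10. But constraint 6 requires a3 + a5 = 11, and 11 > 10. Contradiction.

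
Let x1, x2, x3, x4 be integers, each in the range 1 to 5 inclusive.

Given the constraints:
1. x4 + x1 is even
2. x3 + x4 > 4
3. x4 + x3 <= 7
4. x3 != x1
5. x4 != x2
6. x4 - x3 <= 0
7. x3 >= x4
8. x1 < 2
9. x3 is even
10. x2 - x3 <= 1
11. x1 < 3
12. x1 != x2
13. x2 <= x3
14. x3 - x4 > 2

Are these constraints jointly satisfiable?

The assignment x1 = 1, x2 = 4, x3 = 4, x4 = 1 works:
  constraint 2 holds since x3 + x4 = 5.
  constraint 3 holds since x4 + x3 = 5.
The rest check out directly.

Satisfiable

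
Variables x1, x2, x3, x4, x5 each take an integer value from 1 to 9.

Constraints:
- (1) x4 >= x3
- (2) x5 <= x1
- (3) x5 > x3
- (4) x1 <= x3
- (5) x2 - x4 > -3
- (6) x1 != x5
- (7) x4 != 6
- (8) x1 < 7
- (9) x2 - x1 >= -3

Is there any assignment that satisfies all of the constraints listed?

Unsatisfiable

Constraints 2, 3, and 4 give x3 < x5, x5 ≤ x1, x1 ≤ x3. Chaining: x3 < x5 ≤ x1 ≤ x3, which forces x3 < x3 — impossible.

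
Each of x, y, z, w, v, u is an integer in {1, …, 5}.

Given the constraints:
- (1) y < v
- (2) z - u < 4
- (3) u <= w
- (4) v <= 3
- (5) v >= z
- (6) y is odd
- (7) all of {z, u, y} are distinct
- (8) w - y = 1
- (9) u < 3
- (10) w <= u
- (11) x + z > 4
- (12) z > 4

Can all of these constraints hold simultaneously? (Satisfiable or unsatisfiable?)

From constraint 12: z ≥ 5. From constraints 4 and 5: z ≤ v and v ≤ 3, so z ≤ 3. But 3 < 5, so no value of z works.

Unsatisfiable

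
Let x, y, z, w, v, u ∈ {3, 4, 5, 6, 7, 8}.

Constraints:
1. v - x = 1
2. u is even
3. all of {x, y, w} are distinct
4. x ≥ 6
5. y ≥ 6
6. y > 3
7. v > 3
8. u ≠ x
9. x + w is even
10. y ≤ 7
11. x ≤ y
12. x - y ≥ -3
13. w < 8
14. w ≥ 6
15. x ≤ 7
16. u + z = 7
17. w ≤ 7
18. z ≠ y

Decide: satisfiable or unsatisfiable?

Constraints 4, 5, 10, 14, 15, and 17 confine each of x, y, w to the 2 values {6, 7}.
Constraint 3 requires all 3 of them to be distinct, but only 2 values are available — impossible by the pigeonhole principle.

Unsatisfiable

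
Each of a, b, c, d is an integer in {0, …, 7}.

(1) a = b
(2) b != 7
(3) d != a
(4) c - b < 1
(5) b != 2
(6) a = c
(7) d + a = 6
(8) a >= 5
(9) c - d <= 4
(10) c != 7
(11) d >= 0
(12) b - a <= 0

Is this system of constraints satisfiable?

Satisfiable

Setting (a, b, c, d) = (5, 5, 5, 1) satisfies everything: constraint 4: c - b = 0; constraint 7: d + a = 6, and the others follow.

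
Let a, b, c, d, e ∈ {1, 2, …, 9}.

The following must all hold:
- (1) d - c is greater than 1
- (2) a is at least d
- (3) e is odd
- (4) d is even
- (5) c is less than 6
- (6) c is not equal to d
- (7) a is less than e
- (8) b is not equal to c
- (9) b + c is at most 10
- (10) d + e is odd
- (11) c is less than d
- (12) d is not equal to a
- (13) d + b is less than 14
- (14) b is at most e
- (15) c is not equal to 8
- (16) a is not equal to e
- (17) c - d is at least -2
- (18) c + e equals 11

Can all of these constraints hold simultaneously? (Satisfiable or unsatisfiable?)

Satisfiable

The assignment a = 7, b = 7, c = 2, d = 4, e = 9 works:
  constraint 1 holds since d - c = 2.
  constraint 9 holds since b + c = 9.
The rest check out directly.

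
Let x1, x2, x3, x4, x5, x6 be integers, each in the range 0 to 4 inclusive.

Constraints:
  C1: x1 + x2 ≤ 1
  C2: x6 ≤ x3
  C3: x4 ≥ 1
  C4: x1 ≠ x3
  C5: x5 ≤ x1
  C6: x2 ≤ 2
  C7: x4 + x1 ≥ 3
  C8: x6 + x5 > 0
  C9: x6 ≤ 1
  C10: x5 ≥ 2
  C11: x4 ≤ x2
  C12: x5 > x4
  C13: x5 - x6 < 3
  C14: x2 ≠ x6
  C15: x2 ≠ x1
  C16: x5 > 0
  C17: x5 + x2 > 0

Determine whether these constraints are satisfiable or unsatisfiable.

From constraints 5 and 10: x1 ≥ x5 ≥ 2. From constraints 3 and 11: x2 ≥ x4 ≥ 1. Hence x1 + x2 ≥ 3. But constraint 1 requires x1 + x2 ≤ 1, and 1 < 3. Contradiction.

Unsatisfiable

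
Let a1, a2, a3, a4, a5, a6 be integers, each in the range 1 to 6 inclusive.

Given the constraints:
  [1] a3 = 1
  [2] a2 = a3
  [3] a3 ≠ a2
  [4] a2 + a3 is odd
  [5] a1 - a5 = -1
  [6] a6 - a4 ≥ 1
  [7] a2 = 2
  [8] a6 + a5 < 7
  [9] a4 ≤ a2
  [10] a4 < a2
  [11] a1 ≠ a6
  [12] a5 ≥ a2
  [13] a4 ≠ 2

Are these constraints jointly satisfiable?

Constraint 7 fixes a2 = 2 and constraint 1 fixes a3 = 1, but constraint 2 requires a2 = a3. Since 2 ≠ 1, contradiction.

Unsatisfiable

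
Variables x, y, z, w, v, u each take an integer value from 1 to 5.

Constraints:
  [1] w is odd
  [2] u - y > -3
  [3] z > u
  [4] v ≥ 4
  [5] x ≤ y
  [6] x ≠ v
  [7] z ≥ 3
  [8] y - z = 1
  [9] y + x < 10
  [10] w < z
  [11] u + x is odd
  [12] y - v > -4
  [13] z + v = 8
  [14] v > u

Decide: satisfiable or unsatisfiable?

Satisfiable

Try x = 3, y = 4, z = 3, w = 1, v = 5, u = 2.
Check constraint 2: u - y = -2; constraint 8: y - z = 1. The remaining constraints are straightforward to verify.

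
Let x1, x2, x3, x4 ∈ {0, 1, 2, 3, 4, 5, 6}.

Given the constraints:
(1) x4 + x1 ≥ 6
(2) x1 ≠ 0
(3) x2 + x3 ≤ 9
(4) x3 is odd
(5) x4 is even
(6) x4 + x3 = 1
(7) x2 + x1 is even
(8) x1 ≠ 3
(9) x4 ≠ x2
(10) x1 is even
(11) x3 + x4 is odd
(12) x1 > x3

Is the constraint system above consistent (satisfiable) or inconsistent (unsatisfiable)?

Satisfiable

Setting (x1, x2, x3, x4) = (6, 6, 1, 0) satisfies everything: constraint 1: x4 + x1 = 6; constraint 3: x2 + x3 = 7; constraint 6: x4 + x3 = 1, and the others follow.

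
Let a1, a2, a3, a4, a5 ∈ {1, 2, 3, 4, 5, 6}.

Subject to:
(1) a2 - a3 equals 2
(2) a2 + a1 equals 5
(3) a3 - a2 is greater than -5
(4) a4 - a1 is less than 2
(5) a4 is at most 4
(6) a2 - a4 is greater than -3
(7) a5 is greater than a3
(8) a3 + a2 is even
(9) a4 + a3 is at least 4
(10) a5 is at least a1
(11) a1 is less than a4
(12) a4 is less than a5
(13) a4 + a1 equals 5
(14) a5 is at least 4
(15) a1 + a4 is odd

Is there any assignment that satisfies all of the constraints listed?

One satisfying assignment is a1 = 2, a2 = 3, a3 = 1, a4 = 3, a5 = 4.
For the less obvious constraints — constraint 1: a2 - a3 = 2; constraint 2: a2 + a1 = 5; constraint 3: a3 - a2 = -2 — and the others hold by inspection.

Satisfiable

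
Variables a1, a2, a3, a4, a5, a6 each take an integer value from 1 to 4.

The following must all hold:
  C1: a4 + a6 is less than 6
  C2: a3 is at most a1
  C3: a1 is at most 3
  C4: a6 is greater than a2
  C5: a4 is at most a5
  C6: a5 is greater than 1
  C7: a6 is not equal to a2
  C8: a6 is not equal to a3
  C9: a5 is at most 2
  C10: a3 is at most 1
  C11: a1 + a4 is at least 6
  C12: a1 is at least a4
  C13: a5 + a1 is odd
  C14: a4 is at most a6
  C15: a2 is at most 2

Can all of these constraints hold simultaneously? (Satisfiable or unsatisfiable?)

From constraint 3: a1 ≤ 3. From constraints 5 and 9: a4 ≤ a5 ≤ 2. Hence a1 + a4 ≤ 5. But constraint 11 requires a1 + a4 ≥ 6, and 6 > 5. Contradiction.

Unsatisfiable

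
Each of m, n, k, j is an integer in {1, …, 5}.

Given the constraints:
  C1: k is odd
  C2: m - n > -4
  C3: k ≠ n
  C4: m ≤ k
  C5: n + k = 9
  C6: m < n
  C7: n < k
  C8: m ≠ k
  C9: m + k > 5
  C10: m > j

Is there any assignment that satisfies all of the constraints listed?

Take m = 2, n = 4, k = 5, j = 1. Then constraint 2: m - n = -2; constraint 5: n + k = 9; constraint 9: m + k = 7, and every other listed constraint is also met.

Satisfiable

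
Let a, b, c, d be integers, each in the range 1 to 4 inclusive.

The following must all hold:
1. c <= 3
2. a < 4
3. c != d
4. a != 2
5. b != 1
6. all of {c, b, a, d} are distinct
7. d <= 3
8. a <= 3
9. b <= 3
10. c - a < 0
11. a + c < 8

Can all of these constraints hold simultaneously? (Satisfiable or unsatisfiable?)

Constraints 1, 7, 8, and 9 confine each of c, b, a, d to the 3 values {1, …, 3} (the domain already gives each ≥ 1).
Constraint 6 requires all 4 of them to be distinct, but only 3 values are available — impossible by the pigeonhole principle.

Unsatisfiable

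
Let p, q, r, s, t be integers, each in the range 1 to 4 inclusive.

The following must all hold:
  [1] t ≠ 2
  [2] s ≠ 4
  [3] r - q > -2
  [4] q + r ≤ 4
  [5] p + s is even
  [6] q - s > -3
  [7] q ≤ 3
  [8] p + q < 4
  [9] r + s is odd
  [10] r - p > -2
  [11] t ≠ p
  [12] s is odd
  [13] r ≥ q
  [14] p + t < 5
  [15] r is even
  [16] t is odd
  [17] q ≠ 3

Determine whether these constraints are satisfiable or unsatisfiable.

Satisfiable

Setting (p, q, r, s, t) = (1, 1, 2, 3, 3) satisfies everything: constraint 3: r - q = 1; constraint 4: q + r = 3; constraint 6: q - s = -2, and the others follow.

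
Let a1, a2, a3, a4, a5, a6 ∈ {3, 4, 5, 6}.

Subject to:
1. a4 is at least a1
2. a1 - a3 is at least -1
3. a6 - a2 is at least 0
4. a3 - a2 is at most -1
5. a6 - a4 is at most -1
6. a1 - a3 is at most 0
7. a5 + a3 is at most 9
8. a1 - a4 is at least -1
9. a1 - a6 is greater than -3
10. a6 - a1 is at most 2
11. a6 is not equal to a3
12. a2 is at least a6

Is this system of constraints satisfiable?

Unsatisfiable

Constraints 3, 4, 5, 6, and 8 give a1 − a4 ≥ -1, a4 − a6 ≥ 1, a6 − a2 ≥ 0, a2 − a3 ≥ 1, a3 − a1 ≥ 0.
Adding all 5 inequalities: the left sides telescope to 0, and the right sides sum to (-1) + 1 + 0 + 1 + 0 = 1. So 0 ≥ 1, which is false.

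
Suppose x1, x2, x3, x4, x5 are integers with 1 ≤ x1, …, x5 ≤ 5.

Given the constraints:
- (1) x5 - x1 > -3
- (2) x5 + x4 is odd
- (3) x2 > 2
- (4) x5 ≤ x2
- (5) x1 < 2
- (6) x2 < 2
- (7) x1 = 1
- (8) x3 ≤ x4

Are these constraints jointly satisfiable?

Unsatisfiable

From constraint 3: x2 ≥ 3. From constraint 6: x2 ≤ 1. But 1 < 3, so no value of x2 works.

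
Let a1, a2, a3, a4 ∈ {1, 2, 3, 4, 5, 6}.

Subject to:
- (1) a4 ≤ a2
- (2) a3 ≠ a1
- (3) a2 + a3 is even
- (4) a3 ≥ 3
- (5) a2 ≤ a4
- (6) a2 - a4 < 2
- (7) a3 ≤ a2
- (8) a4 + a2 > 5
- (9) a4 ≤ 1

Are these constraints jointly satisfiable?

Unsatisfiable

From constraints 4 and 7: a2 ≥ a3 and a3 ≥ 3, so a2 ≥ 3. From constraints 5 and 9: a2 ≤ a4 and a4 ≤ 1, so a2 ≤ 1. But 1 < 3, so no value of a2 works.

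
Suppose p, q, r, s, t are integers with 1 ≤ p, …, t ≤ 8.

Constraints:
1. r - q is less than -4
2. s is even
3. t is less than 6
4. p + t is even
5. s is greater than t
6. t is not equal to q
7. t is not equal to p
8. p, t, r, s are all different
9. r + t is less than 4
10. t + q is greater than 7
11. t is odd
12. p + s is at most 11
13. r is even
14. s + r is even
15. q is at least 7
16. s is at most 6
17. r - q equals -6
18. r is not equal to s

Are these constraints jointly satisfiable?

Satisfiable

One satisfying assignment is p = 5, q = 8, r = 2, s = 4, t = 1.
For the less obvious constraints — constraint 1: r - q = -6; constraint 9: r + t = 3 — and the others hold by inspection.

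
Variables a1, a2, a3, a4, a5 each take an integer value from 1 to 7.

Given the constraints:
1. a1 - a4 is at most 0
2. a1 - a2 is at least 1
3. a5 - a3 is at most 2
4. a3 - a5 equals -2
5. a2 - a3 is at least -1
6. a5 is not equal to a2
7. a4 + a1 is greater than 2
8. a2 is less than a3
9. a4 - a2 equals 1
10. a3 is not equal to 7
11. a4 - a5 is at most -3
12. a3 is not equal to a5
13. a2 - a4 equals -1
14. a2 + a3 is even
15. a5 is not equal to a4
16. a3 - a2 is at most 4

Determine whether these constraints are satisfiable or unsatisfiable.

Unsatisfiable

Constraints 1, 2, 3, 5, and 11 give a2 − a3 ≥ -1, a3 − a5 ≥ -2, a5 − a4 ≥ 3, a4 − a1 ≥ 0, a1 − a2 ≥ 1.
Adding all 5 inequalities: the left sides telescope to 0, and the right sides sum to (-1) + (-2) + 3 + 0 + 1 = 1. So 0 ≥ 1, which is false.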